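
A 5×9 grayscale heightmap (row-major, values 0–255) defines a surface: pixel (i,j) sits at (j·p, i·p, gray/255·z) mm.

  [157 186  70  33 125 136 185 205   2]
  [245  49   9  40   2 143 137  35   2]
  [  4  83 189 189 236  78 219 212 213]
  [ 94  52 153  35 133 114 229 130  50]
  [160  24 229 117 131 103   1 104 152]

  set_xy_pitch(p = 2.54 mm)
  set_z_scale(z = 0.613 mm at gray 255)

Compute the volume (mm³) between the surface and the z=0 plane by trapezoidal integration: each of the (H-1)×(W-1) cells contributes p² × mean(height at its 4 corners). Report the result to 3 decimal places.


height_mm = gray/255 × 0.613; cell vol = 2.54² × mean(4 corners)
unit = 2.54² × 0.613 / (4×255) = 0.00387729 mm³ per gray-sum
row 0: Σ corner-gray over 8 cells = 3116  → 12.0816
row 1: Σ corner-gray over 8 cells = 3706  → 14.3692
row 2: Σ corner-gray over 8 cells = 4465  → 17.3121
row 3: Σ corner-gray over 8 cells = 3566  → 13.8264
Σ rows: total corner-gray = 14853  → 57.5893 mm³

57.589


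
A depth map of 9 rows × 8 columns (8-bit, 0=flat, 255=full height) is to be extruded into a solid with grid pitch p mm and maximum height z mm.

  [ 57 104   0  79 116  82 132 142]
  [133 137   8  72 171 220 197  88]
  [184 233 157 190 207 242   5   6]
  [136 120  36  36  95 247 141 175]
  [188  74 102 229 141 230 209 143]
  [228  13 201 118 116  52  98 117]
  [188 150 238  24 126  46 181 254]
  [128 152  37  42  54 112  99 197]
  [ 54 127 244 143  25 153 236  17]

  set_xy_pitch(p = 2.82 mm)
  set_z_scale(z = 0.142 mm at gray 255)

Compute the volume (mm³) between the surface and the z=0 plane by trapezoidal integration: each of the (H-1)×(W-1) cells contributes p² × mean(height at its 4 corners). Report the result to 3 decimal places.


32.011

height_mm = gray/255 × 0.142; cell vol = 2.82² × mean(4 corners)
unit = 2.82² × 0.142 / (4×255) = 0.0011071 mm³ per gray-sum
row 0: Σ corner-gray over 7 cells = 3056  → 3.3833
row 1: Σ corner-gray over 7 cells = 4089  → 4.5269
row 2: Σ corner-gray over 7 cells = 3919  → 4.3387
row 3: Σ corner-gray over 7 cells = 3962  → 4.3863
row 4: Σ corner-gray over 7 cells = 3842  → 4.2535
row 5: Σ corner-gray over 7 cells = 3513  → 3.8892
row 6: Σ corner-gray over 7 cells = 3289  → 3.6412
row 7: Σ corner-gray over 7 cells = 3244  → 3.5914
Σ rows: total corner-gray = 28914  → 32.0107 mm³


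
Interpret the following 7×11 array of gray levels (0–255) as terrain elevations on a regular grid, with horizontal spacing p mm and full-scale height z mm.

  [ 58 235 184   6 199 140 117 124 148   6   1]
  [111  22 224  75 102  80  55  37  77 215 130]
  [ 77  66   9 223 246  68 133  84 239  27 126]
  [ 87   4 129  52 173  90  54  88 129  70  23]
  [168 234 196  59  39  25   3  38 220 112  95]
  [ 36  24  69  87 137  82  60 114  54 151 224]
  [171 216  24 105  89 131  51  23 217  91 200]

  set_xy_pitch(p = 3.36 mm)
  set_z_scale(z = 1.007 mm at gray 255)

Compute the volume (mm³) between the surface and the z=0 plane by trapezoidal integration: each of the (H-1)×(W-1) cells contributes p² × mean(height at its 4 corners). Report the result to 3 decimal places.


height_mm = gray/255 × 1.007; cell vol = 3.36² × mean(4 corners)
unit = 3.36² × 1.007 / (4×255) = 0.0111457 mm³ per gray-sum
row 0: Σ corner-gray over 10 cells = 4392  → 48.9520
row 1: Σ corner-gray over 10 cells = 4408  → 49.1303
row 2: Σ corner-gray over 10 cells = 4081  → 45.4857
row 3: Σ corner-gray over 10 cells = 3803  → 42.3871
row 4: Σ corner-gray over 10 cells = 3931  → 43.8138
row 5: Σ corner-gray over 10 cells = 4081  → 45.4857
Σ rows: total corner-gray = 24696  → 275.2545 mm³

275.255


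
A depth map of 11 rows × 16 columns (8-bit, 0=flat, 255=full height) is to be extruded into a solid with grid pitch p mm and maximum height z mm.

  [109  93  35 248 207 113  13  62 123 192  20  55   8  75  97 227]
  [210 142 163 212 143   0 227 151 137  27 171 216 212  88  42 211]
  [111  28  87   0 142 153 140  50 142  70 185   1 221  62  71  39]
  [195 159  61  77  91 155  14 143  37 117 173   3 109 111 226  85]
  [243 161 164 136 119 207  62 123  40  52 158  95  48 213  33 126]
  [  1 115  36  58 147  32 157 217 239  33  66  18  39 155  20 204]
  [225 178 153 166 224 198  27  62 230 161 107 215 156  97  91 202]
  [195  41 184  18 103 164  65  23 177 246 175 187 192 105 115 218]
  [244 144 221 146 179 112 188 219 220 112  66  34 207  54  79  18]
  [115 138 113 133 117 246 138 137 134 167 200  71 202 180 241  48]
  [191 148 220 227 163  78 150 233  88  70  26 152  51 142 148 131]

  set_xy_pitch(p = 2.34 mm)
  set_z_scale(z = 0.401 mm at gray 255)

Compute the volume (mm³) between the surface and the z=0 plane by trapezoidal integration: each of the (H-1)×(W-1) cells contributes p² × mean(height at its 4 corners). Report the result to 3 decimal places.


height_mm = gray/255 × 0.401; cell vol = 2.34² × mean(4 corners)
unit = 2.34² × 0.401 / (4×255) = 0.00215266 mm³ per gray-sum
row 0: Σ corner-gray over 15 cells = 7301  → 15.7166
row 1: Σ corner-gray over 15 cells = 7137  → 15.3636
row 2: Σ corner-gray over 15 cells = 6086  → 13.1011
row 3: Σ corner-gray over 15 cells = 6823  → 14.6876
row 4: Σ corner-gray over 15 cells = 6460  → 13.9062
row 5: Σ corner-gray over 15 cells = 7426  → 15.9857
row 6: Σ corner-gray over 15 cells = 8560  → 18.4268
row 7: Σ corner-gray over 15 cells = 8227  → 17.7100
row 8: Σ corner-gray over 15 cells = 8821  → 18.9886
row 9: Σ corner-gray over 15 cells = 8711  → 18.7518
Σ rows: total corner-gray = 75552  → 162.6379 mm³

162.638


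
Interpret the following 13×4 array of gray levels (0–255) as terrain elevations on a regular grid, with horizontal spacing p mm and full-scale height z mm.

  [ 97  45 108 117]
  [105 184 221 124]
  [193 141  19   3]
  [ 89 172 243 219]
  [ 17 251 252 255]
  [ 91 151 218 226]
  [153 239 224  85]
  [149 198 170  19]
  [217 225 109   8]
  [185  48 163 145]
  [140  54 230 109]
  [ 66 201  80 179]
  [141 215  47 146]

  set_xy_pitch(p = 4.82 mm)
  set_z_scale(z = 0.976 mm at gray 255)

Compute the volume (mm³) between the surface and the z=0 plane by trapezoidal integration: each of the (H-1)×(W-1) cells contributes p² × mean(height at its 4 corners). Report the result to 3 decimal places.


490.332

height_mm = gray/255 × 0.976; cell vol = 4.82² × mean(4 corners)
unit = 4.82² × 0.976 / (4×255) = 0.0222302 mm³ per gray-sum
row 0: Σ corner-gray over 3 cells = 1559  → 34.6569
row 1: Σ corner-gray over 3 cells = 1555  → 34.5680
row 2: Σ corner-gray over 3 cells = 1654  → 36.7688
row 3: Σ corner-gray over 3 cells = 2416  → 53.7082
row 4: Σ corner-gray over 3 cells = 2333  → 51.8631
row 5: Σ corner-gray over 3 cells = 2219  → 49.3289
row 6: Σ corner-gray over 3 cells = 2068  → 45.9721
row 7: Σ corner-gray over 3 cells = 1797  → 39.9477
row 8: Σ corner-gray over 3 cells = 1645  → 36.5687
row 9: Σ corner-gray over 3 cells = 1569  → 34.8792
row 10: Σ corner-gray over 3 cells = 1624  → 36.1019
row 11: Σ corner-gray over 3 cells = 1618  → 35.9685
Σ rows: total corner-gray = 22057  → 490.3319 mm³


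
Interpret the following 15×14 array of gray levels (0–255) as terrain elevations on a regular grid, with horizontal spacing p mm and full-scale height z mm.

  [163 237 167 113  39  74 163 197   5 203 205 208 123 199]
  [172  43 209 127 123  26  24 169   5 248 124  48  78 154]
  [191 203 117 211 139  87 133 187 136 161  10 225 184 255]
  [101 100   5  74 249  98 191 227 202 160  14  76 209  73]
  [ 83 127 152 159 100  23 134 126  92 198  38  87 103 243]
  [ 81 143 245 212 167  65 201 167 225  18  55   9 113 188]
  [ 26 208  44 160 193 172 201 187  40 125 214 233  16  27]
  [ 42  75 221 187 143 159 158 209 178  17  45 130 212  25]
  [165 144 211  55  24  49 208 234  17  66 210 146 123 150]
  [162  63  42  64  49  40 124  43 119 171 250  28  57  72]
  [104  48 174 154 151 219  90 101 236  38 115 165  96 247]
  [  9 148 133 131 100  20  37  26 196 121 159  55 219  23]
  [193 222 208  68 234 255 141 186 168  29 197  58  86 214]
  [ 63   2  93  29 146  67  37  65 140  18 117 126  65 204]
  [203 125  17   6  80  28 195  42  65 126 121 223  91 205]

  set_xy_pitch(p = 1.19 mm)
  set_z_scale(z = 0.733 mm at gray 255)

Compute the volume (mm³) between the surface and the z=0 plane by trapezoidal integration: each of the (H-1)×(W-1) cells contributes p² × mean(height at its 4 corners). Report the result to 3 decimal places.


91.940

height_mm = gray/255 × 0.733; cell vol = 1.19² × mean(4 corners)
unit = 1.19² × 0.733 / (4×255) = 0.00101765 mm³ per gray-sum
row 0: Σ corner-gray over 13 cells = 6604  → 6.7205
row 1: Σ corner-gray over 13 cells = 6806  → 6.9261
row 2: Σ corner-gray over 13 cells = 7416  → 7.5469
row 3: Σ corner-gray over 13 cells = 6388  → 6.5007
row 4: Σ corner-gray over 13 cells = 6513  → 6.6279
row 5: Σ corner-gray over 13 cells = 7148  → 7.2742
row 6: Σ corner-gray over 13 cells = 7174  → 7.3006
row 7: Σ corner-gray over 13 cells = 6824  → 6.9444
row 8: Σ corner-gray over 13 cells = 5623  → 5.7222
row 9: Σ corner-gray over 13 cells = 5859  → 5.9624
row 10: Σ corner-gray over 13 cells = 6247  → 6.3572
row 11: Σ corner-gray over 13 cells = 6833  → 6.9536
row 12: Σ corner-gray over 13 cells = 6188  → 6.2972
row 13: Σ corner-gray over 13 cells = 4723  → 4.8064
Σ rows: total corner-gray = 90346  → 91.9405 mm³


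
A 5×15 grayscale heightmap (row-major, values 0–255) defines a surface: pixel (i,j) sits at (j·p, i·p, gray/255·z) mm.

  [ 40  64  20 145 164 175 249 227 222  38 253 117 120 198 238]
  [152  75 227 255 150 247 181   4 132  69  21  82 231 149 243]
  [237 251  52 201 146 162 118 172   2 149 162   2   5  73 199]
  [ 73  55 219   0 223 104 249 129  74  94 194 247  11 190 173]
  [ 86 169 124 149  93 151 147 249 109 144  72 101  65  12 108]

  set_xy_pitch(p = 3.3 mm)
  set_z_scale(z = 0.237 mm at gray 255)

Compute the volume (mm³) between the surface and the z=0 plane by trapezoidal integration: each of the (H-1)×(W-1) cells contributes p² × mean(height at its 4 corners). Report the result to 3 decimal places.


76.436

height_mm = gray/255 × 0.237; cell vol = 3.3² × mean(4 corners)
unit = 3.3² × 0.237 / (4×255) = 0.00253032 mm³ per gray-sum
row 0: Σ corner-gray over 14 cells = 8303  → 21.0093
row 1: Σ corner-gray over 14 cells = 7467  → 18.8939
row 2: Σ corner-gray over 14 cells = 7250  → 18.3448
row 3: Σ corner-gray over 14 cells = 7188  → 18.1880
Σ rows: total corner-gray = 30208  → 76.4360 mm³


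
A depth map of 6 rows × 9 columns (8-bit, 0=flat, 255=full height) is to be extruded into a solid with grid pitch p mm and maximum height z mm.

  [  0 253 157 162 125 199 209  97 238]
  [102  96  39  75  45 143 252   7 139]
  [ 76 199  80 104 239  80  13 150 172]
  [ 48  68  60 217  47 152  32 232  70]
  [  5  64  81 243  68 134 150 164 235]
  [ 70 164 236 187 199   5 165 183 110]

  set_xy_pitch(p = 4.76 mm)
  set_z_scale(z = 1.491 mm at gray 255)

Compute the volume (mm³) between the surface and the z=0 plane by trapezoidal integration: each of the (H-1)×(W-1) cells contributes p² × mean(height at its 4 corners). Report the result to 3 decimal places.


653.459

height_mm = gray/255 × 1.491; cell vol = 4.76² × mean(4 corners)
unit = 4.76² × 1.491 / (4×255) = 0.0331201 mm³ per gray-sum
row 0: Σ corner-gray over 8 cells = 4197  → 139.0050
row 1: Σ corner-gray over 8 cells = 3533  → 117.0132
row 2: Σ corner-gray over 8 cells = 3712  → 122.9417
row 3: Σ corner-gray over 8 cells = 3782  → 125.2601
row 4: Σ corner-gray over 8 cells = 4506  → 149.2391
Σ rows: total corner-gray = 19730  → 653.4592 mm³


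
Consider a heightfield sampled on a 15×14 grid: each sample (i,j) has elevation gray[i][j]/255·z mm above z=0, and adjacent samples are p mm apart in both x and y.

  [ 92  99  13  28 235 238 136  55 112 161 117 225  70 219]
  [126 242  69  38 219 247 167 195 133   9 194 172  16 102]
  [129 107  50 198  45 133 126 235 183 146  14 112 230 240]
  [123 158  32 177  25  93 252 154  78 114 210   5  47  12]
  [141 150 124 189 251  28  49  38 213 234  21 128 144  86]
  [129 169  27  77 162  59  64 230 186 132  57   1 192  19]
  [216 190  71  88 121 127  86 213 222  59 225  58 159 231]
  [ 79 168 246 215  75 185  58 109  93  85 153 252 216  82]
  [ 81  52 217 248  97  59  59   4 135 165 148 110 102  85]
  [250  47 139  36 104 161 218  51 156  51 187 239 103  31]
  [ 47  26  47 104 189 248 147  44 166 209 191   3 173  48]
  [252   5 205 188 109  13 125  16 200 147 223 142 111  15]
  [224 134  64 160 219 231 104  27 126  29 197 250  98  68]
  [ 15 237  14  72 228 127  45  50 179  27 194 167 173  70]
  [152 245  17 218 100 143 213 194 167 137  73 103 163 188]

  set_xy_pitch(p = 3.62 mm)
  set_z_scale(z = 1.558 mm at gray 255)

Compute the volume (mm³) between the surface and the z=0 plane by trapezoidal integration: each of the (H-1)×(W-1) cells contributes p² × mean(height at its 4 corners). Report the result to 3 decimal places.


1868.664

height_mm = gray/255 × 1.558; cell vol = 3.62² × mean(4 corners)
unit = 3.62² × 1.558 / (4×255) = 0.0200163 mm³ per gray-sum
row 0: Σ corner-gray over 13 cells = 6919  → 138.4930
row 1: Σ corner-gray over 13 cells = 7157  → 143.2569
row 2: Σ corner-gray over 13 cells = 6352  → 127.1437
row 3: Σ corner-gray over 13 cells = 6190  → 123.9011
row 4: Σ corner-gray over 13 cells = 6225  → 124.6016
row 5: Σ corner-gray over 13 cells = 6545  → 131.0069
row 6: Σ corner-gray over 13 cells = 7556  → 151.2434
row 7: Σ corner-gray over 13 cells = 6829  → 136.6915
row 8: Σ corner-gray over 13 cells = 6223  → 124.5616
row 9: Σ corner-gray over 13 cells = 6454  → 129.1854
row 10: Σ corner-gray over 13 cells = 6424  → 128.5849
row 11: Σ corner-gray over 13 cells = 6805  → 136.2111
row 12: Σ corner-gray over 13 cells = 6681  → 133.7291
row 13: Σ corner-gray over 13 cells = 6997  → 140.0543
Σ rows: total corner-gray = 93357  → 1868.6644 mm³


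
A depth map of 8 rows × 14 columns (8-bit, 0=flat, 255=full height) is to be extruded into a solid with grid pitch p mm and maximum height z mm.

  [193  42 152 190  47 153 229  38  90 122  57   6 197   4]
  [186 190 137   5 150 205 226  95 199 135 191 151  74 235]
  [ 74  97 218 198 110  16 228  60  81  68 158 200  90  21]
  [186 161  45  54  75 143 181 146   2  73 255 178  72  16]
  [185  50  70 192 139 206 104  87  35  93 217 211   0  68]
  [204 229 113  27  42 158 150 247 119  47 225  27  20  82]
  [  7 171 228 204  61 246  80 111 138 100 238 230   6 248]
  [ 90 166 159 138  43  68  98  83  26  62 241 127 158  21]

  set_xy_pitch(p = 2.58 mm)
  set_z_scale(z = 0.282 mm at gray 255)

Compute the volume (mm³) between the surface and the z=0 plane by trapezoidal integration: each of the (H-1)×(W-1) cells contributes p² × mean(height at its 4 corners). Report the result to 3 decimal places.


84.411

height_mm = gray/255 × 0.282; cell vol = 2.58² × mean(4 corners)
unit = 2.58² × 0.282 / (4×255) = 0.0018403 mm³ per gray-sum
row 0: Σ corner-gray over 13 cells = 6780  → 12.4772
row 1: Σ corner-gray over 13 cells = 7080  → 13.0293
row 2: Σ corner-gray over 13 cells = 6115  → 11.2534
row 3: Σ corner-gray over 13 cells = 6033  → 11.1025
row 4: Σ corner-gray over 13 cells = 6155  → 11.3270
row 5: Σ corner-gray over 13 cells = 6975  → 12.8361
row 6: Σ corner-gray over 13 cells = 6730  → 12.3852
Σ rows: total corner-gray = 45868  → 84.4108 mm³


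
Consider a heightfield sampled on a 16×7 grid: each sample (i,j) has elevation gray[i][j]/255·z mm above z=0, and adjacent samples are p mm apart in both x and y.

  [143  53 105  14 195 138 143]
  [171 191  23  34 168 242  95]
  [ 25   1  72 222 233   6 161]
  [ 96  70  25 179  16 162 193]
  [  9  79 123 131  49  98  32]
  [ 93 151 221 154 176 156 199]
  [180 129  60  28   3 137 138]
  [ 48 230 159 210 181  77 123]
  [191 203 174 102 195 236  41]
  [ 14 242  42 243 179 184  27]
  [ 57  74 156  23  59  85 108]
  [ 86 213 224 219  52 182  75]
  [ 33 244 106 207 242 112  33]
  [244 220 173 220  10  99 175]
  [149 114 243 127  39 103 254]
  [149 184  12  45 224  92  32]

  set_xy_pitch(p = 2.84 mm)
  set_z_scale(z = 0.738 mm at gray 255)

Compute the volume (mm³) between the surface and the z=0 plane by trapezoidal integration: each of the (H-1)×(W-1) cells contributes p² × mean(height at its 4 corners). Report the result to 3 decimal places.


273.455

height_mm = gray/255 × 0.738; cell vol = 2.84² × mean(4 corners)
unit = 2.84² × 0.738 / (4×255) = 0.0058357 mm³ per gray-sum
row 0: Σ corner-gray over 6 cells = 2878  → 16.7951
row 1: Σ corner-gray over 6 cells = 2836  → 16.5500
row 2: Σ corner-gray over 6 cells = 2447  → 14.2800
row 3: Σ corner-gray over 6 cells = 2194  → 12.8035
row 4: Σ corner-gray over 6 cells = 3009  → 17.5596
row 5: Σ corner-gray over 6 cells = 3040  → 17.7405
row 6: Σ corner-gray over 6 cells = 2917  → 17.0227
row 7: Σ corner-gray over 6 cells = 3937  → 22.9751
row 8: Σ corner-gray over 6 cells = 3873  → 22.6017
row 9: Σ corner-gray over 6 cells = 2780  → 16.2232
row 10: Σ corner-gray over 6 cells = 2900  → 16.9235
row 11: Σ corner-gray over 6 cells = 3829  → 22.3449
row 12: Σ corner-gray over 6 cells = 3751  → 21.8897
row 13: Σ corner-gray over 6 cells = 3518  → 20.5300
row 14: Σ corner-gray over 6 cells = 2950  → 17.2153
Σ rows: total corner-gray = 46859  → 273.4550 mm³


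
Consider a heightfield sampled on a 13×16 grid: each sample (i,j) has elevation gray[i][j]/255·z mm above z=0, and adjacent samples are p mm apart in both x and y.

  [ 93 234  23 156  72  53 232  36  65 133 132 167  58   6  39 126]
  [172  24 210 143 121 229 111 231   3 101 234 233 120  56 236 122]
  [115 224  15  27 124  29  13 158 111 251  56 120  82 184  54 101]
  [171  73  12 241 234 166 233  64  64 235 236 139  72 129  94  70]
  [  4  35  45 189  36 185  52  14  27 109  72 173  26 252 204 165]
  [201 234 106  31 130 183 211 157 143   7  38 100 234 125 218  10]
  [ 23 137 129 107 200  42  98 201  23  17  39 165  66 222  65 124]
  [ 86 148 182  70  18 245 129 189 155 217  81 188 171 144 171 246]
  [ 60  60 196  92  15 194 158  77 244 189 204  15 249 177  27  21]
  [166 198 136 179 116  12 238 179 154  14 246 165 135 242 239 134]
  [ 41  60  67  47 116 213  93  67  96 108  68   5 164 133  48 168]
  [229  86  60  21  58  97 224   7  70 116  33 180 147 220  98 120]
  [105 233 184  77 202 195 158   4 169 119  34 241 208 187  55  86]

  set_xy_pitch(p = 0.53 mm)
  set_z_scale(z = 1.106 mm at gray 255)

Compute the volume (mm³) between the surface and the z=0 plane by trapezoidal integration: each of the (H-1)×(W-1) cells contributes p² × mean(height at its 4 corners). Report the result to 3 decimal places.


27.305

height_mm = gray/255 × 1.106; cell vol = 0.53² × mean(4 corners)
unit = 0.53² × 1.106 / (4×255) = 0.000304584 mm³ per gray-sum
row 0: Σ corner-gray over 15 cells = 7429  → 2.2628
row 1: Σ corner-gray over 15 cells = 7510  → 2.2874
row 2: Σ corner-gray over 15 cells = 7337  → 2.2347
row 3: Σ corner-gray over 15 cells = 7232  → 2.2027
row 4: Σ corner-gray over 15 cells = 7052  → 2.1479
row 5: Σ corner-gray over 15 cells = 7214  → 2.1973
row 6: Σ corner-gray over 15 cells = 7717  → 2.3505
row 7: Σ corner-gray over 15 cells = 8423  → 2.5655
row 8: Σ corner-gray over 15 cells = 8681  → 2.6441
row 9: Σ corner-gray over 15 cells = 7585  → 2.3103
row 10: Σ corner-gray over 15 cells = 5962  → 1.8159
row 11: Σ corner-gray over 15 cells = 7506  → 2.2862
Σ rows: total corner-gray = 89648  → 27.3053 mm³


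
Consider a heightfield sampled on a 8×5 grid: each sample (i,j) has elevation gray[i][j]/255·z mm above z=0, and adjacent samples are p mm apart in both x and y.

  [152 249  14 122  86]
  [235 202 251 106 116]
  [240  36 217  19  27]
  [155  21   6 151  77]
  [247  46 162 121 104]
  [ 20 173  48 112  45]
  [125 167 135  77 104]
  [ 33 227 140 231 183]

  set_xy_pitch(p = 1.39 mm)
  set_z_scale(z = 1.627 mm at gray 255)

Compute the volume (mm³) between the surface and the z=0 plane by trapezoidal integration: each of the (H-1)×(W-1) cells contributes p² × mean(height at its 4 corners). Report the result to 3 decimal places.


height_mm = gray/255 × 1.627; cell vol = 1.39² × mean(4 corners)
unit = 1.39² × 1.627 / (4×255) = 0.00308189 mm³ per gray-sum
row 0: Σ corner-gray over 4 cells = 2477  → 7.6338
row 1: Σ corner-gray over 4 cells = 2280  → 7.0267
row 2: Σ corner-gray over 4 cells = 1399  → 4.3116
row 3: Σ corner-gray over 4 cells = 1597  → 4.9218
row 4: Σ corner-gray over 4 cells = 1740  → 5.3625
row 5: Σ corner-gray over 4 cells = 1718  → 5.2947
row 6: Σ corner-gray over 4 cells = 2399  → 7.3935
Σ rows: total corner-gray = 13610  → 41.9445 mm³

41.945


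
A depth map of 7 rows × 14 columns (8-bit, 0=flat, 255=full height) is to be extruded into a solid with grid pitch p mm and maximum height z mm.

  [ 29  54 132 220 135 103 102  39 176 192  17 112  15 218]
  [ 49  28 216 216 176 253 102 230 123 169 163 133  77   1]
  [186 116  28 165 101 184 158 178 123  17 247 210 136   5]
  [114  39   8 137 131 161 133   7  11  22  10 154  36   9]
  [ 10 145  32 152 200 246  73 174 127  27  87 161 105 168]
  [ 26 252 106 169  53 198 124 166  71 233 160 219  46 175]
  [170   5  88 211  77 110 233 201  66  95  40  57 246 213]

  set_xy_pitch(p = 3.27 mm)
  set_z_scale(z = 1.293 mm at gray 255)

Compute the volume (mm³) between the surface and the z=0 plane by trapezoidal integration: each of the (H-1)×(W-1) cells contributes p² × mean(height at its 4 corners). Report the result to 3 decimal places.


521.373

height_mm = gray/255 × 1.293; cell vol = 3.27² × mean(4 corners)
unit = 3.27² × 1.293 / (4×255) = 0.0135548 mm³ per gray-sum
row 0: Σ corner-gray over 13 cells = 6663  → 90.3158
row 1: Σ corner-gray over 13 cells = 7339  → 99.4788
row 2: Σ corner-gray over 13 cells = 5338  → 72.3556
row 3: Σ corner-gray over 13 cells = 5057  → 68.5467
row 4: Σ corner-gray over 13 cells = 7031  → 95.3040
row 5: Σ corner-gray over 13 cells = 7036  → 95.3717
Σ rows: total corner-gray = 38464  → 521.3727 mm³


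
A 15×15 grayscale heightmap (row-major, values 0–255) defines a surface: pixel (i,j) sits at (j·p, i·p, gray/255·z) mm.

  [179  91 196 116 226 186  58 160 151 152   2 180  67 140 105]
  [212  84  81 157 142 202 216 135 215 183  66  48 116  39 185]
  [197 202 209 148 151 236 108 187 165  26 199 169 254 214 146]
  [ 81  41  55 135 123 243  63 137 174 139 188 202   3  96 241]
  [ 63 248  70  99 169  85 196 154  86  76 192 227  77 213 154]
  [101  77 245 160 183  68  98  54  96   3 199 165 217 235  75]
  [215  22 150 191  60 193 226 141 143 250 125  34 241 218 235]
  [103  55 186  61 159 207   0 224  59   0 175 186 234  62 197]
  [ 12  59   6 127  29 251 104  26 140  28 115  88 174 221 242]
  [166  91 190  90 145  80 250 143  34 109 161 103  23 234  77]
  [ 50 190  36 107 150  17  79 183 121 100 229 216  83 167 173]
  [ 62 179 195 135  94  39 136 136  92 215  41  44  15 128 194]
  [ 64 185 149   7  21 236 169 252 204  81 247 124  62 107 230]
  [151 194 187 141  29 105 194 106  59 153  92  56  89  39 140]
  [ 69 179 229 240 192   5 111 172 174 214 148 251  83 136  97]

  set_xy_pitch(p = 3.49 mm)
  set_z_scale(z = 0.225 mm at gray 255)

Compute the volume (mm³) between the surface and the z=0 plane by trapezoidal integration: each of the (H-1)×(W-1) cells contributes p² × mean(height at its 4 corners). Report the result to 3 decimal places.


height_mm = gray/255 × 0.225; cell vol = 3.49² × mean(4 corners)
unit = 3.49² × 0.225 / (4×255) = 0.00268679 mm³ per gray-sum
row 0: Σ corner-gray over 14 cells = 7499  → 20.1482
row 1: Σ corner-gray over 14 cells = 8644  → 23.2246
row 2: Σ corner-gray over 14 cells = 8399  → 22.5663
row 3: Σ corner-gray over 14 cells = 7521  → 20.2073
row 4: Σ corner-gray over 14 cells = 7777  → 20.8951
row 5: Σ corner-gray over 14 cells = 8214  → 22.0693
row 6: Σ corner-gray over 14 cells = 7954  → 21.3707
row 7: Σ corner-gray over 14 cells = 6506  → 17.4802
row 8: Σ corner-gray over 14 cells = 6539  → 17.5689
row 9: Σ corner-gray over 14 cells = 7128  → 19.1514
row 10: Σ corner-gray over 14 cells = 6733  → 18.0901
row 11: Σ corner-gray over 14 cells = 7136  → 19.1729
row 12: Σ corner-gray over 14 cells = 7161  → 19.2401
row 13: Σ corner-gray over 14 cells = 7613  → 20.4545
Σ rows: total corner-gray = 104824  → 281.6397 mm³

281.640


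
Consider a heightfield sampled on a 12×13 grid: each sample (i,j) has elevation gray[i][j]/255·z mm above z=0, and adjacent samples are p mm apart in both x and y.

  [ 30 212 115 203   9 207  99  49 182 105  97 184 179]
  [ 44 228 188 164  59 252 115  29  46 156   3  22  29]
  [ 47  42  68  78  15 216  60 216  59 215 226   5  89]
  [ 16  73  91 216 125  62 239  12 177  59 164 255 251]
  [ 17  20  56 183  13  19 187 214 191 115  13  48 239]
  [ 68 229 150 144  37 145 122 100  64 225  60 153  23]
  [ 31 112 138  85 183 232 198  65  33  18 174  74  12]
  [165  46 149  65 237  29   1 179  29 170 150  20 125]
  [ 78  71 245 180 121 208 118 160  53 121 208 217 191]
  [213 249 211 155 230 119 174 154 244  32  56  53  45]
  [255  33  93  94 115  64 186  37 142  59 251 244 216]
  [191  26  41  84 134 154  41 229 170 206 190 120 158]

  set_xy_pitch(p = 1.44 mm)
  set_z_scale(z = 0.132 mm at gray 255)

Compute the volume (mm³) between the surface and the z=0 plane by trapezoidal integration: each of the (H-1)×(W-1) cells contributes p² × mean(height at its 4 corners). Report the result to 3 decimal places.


height_mm = gray/255 × 0.132; cell vol = 1.44² × mean(4 corners)
unit = 1.44² × 0.132 / (4×255) = 0.000268348 mm³ per gray-sum
row 0: Σ corner-gray over 12 cells = 5730  → 1.5376
row 1: Σ corner-gray over 12 cells = 5133  → 1.3774
row 2: Σ corner-gray over 12 cells = 5749  → 1.5427
row 3: Σ corner-gray over 12 cells = 5587  → 1.4993
row 4: Σ corner-gray over 12 cells = 5323  → 1.4284
row 5: Σ corner-gray over 12 cells = 5616  → 1.5070
row 6: Σ corner-gray over 12 cells = 5107  → 1.3705
row 7: Σ corner-gray over 12 cells = 6113  → 1.6404
row 8: Σ corner-gray over 12 cells = 7285  → 1.9549
row 9: Σ corner-gray over 12 cells = 6719  → 1.8030
row 10: Σ corner-gray over 12 cells = 6246  → 1.6761
Σ rows: total corner-gray = 64608  → 17.3374 mm³

17.337


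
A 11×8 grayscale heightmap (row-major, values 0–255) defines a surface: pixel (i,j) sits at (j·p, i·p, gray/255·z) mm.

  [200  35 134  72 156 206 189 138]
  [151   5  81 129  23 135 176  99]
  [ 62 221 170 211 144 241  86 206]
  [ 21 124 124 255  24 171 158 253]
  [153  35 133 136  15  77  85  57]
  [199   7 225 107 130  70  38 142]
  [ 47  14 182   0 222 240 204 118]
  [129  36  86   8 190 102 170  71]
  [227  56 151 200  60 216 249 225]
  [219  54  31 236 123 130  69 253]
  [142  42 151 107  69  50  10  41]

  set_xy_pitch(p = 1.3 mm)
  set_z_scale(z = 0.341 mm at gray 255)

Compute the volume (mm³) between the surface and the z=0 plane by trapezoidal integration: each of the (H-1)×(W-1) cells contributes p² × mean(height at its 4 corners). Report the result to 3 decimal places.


19.485

height_mm = gray/255 × 0.341; cell vol = 1.3² × mean(4 corners)
unit = 1.3² × 0.341 / (4×255) = 0.00056499 mm³ per gray-sum
row 0: Σ corner-gray over 7 cells = 3270  → 1.8475
row 1: Σ corner-gray over 7 cells = 3762  → 2.1255
row 2: Σ corner-gray over 7 cells = 4400  → 2.4860
row 3: Σ corner-gray over 7 cells = 3158  → 1.7842
row 4: Σ corner-gray over 7 cells = 2667  → 1.5068
row 5: Σ corner-gray over 7 cells = 3384  → 1.9119
row 6: Σ corner-gray over 7 cells = 3273  → 1.8492
row 7: Σ corner-gray over 7 cells = 3700  → 2.0905
row 8: Σ corner-gray over 7 cells = 4074  → 2.3018
row 9: Σ corner-gray over 7 cells = 2799  → 1.5814
Σ rows: total corner-gray = 34487  → 19.4848 mm³


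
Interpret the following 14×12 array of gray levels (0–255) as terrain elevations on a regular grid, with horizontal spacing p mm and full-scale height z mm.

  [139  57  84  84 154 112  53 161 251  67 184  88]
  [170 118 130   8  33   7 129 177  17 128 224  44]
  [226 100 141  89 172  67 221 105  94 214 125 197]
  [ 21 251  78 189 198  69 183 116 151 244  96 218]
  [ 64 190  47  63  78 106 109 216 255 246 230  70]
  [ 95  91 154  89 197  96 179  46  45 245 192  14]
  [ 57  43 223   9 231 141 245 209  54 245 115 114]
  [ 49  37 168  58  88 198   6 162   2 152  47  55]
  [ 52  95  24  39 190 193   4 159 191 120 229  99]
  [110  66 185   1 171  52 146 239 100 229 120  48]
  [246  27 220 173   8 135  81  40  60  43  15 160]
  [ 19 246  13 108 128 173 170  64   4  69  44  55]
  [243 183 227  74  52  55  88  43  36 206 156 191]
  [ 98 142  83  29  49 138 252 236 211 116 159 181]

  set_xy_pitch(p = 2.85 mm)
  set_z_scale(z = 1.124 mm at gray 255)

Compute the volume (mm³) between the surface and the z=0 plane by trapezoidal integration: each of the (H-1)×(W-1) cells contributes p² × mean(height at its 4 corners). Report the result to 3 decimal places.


623.719

height_mm = gray/255 × 1.124; cell vol = 2.85² × mean(4 corners)
unit = 2.85² × 1.124 / (4×255) = 0.00895068 mm³ per gray-sum
row 0: Σ corner-gray over 11 cells = 4797  → 42.9364
row 1: Σ corner-gray over 11 cells = 5235  → 46.8568
row 2: Σ corner-gray over 11 cells = 6468  → 57.8930
row 3: Σ corner-gray over 11 cells = 6603  → 59.1013
row 4: Σ corner-gray over 11 cells = 5991  → 53.6235
row 5: Σ corner-gray over 11 cells = 5978  → 53.5071
row 6: Σ corner-gray over 11 cells = 5141  → 46.0154
row 7: Σ corner-gray over 11 cells = 4579  → 40.9851
row 8: Σ corner-gray over 11 cells = 5415  → 48.4679
row 9: Σ corner-gray over 11 cells = 4786  → 42.8379
row 10: Σ corner-gray over 11 cells = 4122  → 36.8947
row 11: Σ corner-gray over 11 cells = 4786  → 42.8379
row 12: Σ corner-gray over 11 cells = 5783  → 51.7618
Σ rows: total corner-gray = 69684  → 623.7189 mm³


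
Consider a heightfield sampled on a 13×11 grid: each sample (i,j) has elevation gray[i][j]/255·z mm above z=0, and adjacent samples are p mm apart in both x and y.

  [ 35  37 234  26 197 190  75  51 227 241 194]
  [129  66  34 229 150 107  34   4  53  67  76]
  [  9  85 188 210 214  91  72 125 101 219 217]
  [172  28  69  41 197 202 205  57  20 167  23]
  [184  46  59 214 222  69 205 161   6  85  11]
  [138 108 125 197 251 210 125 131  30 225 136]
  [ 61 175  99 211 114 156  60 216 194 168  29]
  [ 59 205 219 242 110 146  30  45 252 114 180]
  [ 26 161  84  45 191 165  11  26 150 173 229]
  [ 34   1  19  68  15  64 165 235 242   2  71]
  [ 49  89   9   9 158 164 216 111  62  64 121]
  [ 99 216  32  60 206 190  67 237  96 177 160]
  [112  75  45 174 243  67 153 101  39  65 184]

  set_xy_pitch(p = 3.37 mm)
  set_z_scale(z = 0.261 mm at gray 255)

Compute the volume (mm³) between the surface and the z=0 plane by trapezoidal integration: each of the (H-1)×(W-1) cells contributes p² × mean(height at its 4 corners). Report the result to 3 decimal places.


height_mm = gray/255 × 0.261; cell vol = 3.37² × mean(4 corners)
unit = 3.37² × 0.261 / (4×255) = 0.00290603 mm³ per gray-sum
row 0: Σ corner-gray over 10 cells = 4478  → 13.0132
row 1: Σ corner-gray over 10 cells = 4529  → 13.1614
row 2: Σ corner-gray over 10 cells = 5003  → 14.5389
row 3: Σ corner-gray over 10 cells = 4496  → 13.0655
row 4: Σ corner-gray over 10 cells = 5407  → 15.7129
row 5: Σ corner-gray over 10 cells = 5954  → 17.3025
row 6: Σ corner-gray over 10 cells = 5841  → 16.9741
row 7: Σ corner-gray over 10 cells = 5232  → 15.2044
row 8: Σ corner-gray over 10 cells = 3994  → 11.6067
row 9: Σ corner-gray over 10 cells = 3661  → 10.6390
row 10: Σ corner-gray over 10 cells = 4755  → 13.8182
row 11: Σ corner-gray over 10 cells = 5041  → 14.6493
Σ rows: total corner-gray = 58391  → 169.6860 mm³

169.686


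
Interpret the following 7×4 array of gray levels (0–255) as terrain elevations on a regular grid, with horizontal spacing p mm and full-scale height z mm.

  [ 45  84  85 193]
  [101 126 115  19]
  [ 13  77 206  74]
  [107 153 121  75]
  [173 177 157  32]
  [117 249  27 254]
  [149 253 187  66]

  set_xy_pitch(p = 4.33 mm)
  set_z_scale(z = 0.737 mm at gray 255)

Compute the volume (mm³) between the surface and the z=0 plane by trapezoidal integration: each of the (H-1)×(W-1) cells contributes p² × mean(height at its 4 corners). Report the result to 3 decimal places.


125.079

height_mm = gray/255 × 0.737; cell vol = 4.33² × mean(4 corners)
unit = 4.33² × 0.737 / (4×255) = 0.013547 mm³ per gray-sum
row 0: Σ corner-gray over 3 cells = 1178  → 15.9584
row 1: Σ corner-gray over 3 cells = 1255  → 17.0015
row 2: Σ corner-gray over 3 cells = 1383  → 18.7355
row 3: Σ corner-gray over 3 cells = 1603  → 21.7158
row 4: Σ corner-gray over 3 cells = 1796  → 24.3304
row 5: Σ corner-gray over 3 cells = 2018  → 27.3378
Σ rows: total corner-gray = 9233  → 125.0794 mm³


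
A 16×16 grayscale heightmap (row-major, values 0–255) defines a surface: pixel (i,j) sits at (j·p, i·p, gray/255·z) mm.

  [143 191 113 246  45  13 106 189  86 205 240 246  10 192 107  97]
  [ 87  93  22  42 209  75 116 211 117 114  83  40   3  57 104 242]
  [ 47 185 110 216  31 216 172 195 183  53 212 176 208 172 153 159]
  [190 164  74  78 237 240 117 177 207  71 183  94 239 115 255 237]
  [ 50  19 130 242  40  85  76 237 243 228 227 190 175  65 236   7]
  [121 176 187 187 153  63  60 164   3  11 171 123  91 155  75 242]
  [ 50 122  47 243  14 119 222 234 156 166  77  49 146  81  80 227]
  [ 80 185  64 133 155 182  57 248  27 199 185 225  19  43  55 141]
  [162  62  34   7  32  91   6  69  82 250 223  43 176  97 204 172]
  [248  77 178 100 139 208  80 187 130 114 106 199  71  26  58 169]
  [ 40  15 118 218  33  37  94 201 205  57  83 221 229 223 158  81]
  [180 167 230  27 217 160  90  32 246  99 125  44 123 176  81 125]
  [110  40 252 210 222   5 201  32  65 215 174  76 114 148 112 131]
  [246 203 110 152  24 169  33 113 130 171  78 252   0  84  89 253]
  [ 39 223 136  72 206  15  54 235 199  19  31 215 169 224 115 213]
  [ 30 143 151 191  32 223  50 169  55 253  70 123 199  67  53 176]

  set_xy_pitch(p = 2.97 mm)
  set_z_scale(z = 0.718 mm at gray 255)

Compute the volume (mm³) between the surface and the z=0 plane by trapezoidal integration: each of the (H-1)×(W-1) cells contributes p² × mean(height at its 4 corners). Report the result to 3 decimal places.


728.441

height_mm = gray/255 × 0.718; cell vol = 2.97² × mean(4 corners)
unit = 2.97² × 0.718 / (4×255) = 0.00620922 mm³ per gray-sum
row 0: Σ corner-gray over 15 cells = 7119  → 44.2034
row 1: Σ corner-gray over 15 cells = 7671  → 47.6309
row 2: Σ corner-gray over 15 cells = 9699  → 60.2232
row 3: Σ corner-gray over 15 cells = 9372  → 58.1928
row 4: Σ corner-gray over 15 cells = 8044  → 49.9470
row 5: Σ corner-gray over 15 cells = 7390  → 45.8861
row 6: Σ corner-gray over 15 cells = 7564  → 46.9666
row 7: Σ corner-gray over 15 cells = 6861  → 42.6015
row 8: Σ corner-gray over 15 cells = 6849  → 42.5270
row 9: Σ corner-gray over 15 cells = 7668  → 47.6123
row 10: Σ corner-gray over 15 cells = 7844  → 48.7051
row 11: Σ corner-gray over 15 cells = 7912  → 49.1274
row 12: Σ corner-gray over 15 cells = 7688  → 47.7365
row 13: Σ corner-gray over 15 cells = 7793  → 48.3885
row 14: Σ corner-gray over 15 cells = 7842  → 48.6927
Σ rows: total corner-gray = 117316  → 728.4411 mm³


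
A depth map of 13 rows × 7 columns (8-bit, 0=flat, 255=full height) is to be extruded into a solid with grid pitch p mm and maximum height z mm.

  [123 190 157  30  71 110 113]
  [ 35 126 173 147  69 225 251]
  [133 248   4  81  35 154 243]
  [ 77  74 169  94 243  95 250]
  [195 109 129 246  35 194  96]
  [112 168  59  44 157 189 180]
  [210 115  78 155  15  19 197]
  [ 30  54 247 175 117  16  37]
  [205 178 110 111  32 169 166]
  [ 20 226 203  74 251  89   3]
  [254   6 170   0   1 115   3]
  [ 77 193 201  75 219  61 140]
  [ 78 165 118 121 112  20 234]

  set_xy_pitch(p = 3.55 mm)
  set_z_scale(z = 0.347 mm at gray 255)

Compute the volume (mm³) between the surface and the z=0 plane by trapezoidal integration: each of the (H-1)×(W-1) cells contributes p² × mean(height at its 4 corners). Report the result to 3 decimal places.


height_mm = gray/255 × 0.347; cell vol = 3.55² × mean(4 corners)
unit = 3.55² × 0.347 / (4×255) = 0.00428732 mm³ per gray-sum
row 0: Σ corner-gray over 6 cells = 3118  → 13.3679
row 1: Σ corner-gray over 6 cells = 3186  → 13.6594
row 2: Σ corner-gray over 6 cells = 3097  → 13.2778
row 3: Σ corner-gray over 6 cells = 3394  → 14.5512
row 4: Σ corner-gray over 6 cells = 3243  → 13.9038
row 5: Σ corner-gray over 6 cells = 2697  → 11.5629
row 6: Σ corner-gray over 6 cells = 2456  → 10.5297
row 7: Σ corner-gray over 6 cells = 2856  → 12.2446
row 8: Σ corner-gray over 6 cells = 3280  → 14.0624
row 9: Σ corner-gray over 6 cells = 2550  → 10.9327
row 10: Σ corner-gray over 6 cells = 2556  → 10.9584
row 11: Σ corner-gray over 6 cells = 3099  → 13.2864
Σ rows: total corner-gray = 35532  → 152.3371 mm³

152.337


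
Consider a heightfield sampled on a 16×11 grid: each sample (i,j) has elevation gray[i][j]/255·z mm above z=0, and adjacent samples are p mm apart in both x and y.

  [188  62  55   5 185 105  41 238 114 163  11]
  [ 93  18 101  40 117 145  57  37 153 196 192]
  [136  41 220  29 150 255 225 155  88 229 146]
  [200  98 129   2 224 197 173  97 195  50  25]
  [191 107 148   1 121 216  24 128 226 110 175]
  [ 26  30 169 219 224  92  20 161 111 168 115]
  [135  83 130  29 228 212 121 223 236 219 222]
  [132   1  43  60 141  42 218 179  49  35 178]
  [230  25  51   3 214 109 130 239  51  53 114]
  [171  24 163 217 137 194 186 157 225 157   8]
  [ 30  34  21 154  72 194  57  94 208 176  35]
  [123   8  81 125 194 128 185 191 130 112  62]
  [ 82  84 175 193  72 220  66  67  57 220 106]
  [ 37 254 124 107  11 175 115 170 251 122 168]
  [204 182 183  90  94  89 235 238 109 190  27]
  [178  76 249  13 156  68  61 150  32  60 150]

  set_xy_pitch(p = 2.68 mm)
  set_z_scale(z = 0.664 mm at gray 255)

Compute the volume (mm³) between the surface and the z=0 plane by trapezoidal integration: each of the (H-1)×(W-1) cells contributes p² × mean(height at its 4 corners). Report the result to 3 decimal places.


height_mm = gray/255 × 0.664; cell vol = 2.68² × mean(4 corners)
unit = 2.68² × 0.664 / (4×255) = 0.0046756 mm³ per gray-sum
row 0: Σ corner-gray over 10 cells = 4148  → 19.3944
row 1: Σ corner-gray over 10 cells = 5079  → 23.7474
row 2: Σ corner-gray over 10 cells = 5621  → 26.2816
row 3: Σ corner-gray over 10 cells = 5083  → 23.7661
row 4: Σ corner-gray over 10 cells = 5057  → 23.6445
row 5: Σ corner-gray over 10 cells = 5848  → 27.3429
row 6: Σ corner-gray over 10 cells = 5165  → 24.1495
row 7: Σ corner-gray over 10 cells = 3940  → 18.4219
row 8: Σ corner-gray over 10 cells = 5193  → 24.2804
row 9: Σ corner-gray over 10 cells = 5184  → 24.2383
row 10: Σ corner-gray over 10 cells = 4578  → 21.4049
row 11: Σ corner-gray over 10 cells = 4989  → 23.3266
row 12: Σ corner-gray over 10 cells = 5359  → 25.0565
row 13: Σ corner-gray over 10 cells = 5914  → 27.6515
row 14: Σ corner-gray over 10 cells = 5109  → 23.8876
Σ rows: total corner-gray = 76267  → 356.5941 mm³

356.594


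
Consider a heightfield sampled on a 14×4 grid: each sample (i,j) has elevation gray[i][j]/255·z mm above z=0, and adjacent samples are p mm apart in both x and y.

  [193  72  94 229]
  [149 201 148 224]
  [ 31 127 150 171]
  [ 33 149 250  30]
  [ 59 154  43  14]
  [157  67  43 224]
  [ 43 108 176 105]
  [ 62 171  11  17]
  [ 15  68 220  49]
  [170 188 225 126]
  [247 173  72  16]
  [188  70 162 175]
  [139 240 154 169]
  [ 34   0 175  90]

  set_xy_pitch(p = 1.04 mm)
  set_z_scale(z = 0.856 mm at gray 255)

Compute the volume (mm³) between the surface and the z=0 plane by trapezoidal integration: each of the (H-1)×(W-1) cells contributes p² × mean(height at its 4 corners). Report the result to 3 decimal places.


18.094

height_mm = gray/255 × 0.856; cell vol = 1.04² × mean(4 corners)
unit = 1.04² × 0.856 / (4×255) = 0.000907696 mm³ per gray-sum
row 0: Σ corner-gray over 3 cells = 1825  → 1.6565
row 1: Σ corner-gray over 3 cells = 1827  → 1.6584
row 2: Σ corner-gray over 3 cells = 1617  → 1.4677
row 3: Σ corner-gray over 3 cells = 1328  → 1.2054
row 4: Σ corner-gray over 3 cells = 1068  → 0.9694
row 5: Σ corner-gray over 3 cells = 1317  → 1.1954
row 6: Σ corner-gray over 3 cells = 1159  → 1.0520
row 7: Σ corner-gray over 3 cells = 1083  → 0.9830
row 8: Σ corner-gray over 3 cells = 1762  → 1.5994
row 9: Σ corner-gray over 3 cells = 1875  → 1.7019
row 10: Σ corner-gray over 3 cells = 1580  → 1.4342
row 11: Σ corner-gray over 3 cells = 1923  → 1.7455
row 12: Σ corner-gray over 3 cells = 1570  → 1.4251
Σ rows: total corner-gray = 19934  → 18.0940 mm³
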